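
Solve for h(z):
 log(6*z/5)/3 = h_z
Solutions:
 h(z) = C1 + z*log(z)/3 - z*log(5)/3 - z/3 + z*log(6)/3


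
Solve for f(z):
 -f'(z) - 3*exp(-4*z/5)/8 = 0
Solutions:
 f(z) = C1 + 15*exp(-4*z/5)/32


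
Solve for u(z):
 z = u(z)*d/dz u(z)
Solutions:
 u(z) = -sqrt(C1 + z^2)
 u(z) = sqrt(C1 + z^2)


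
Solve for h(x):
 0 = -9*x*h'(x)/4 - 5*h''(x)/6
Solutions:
 h(x) = C1 + C2*erf(3*sqrt(15)*x/10)


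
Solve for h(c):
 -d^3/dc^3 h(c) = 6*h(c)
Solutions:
 h(c) = C3*exp(-6^(1/3)*c) + (C1*sin(2^(1/3)*3^(5/6)*c/2) + C2*cos(2^(1/3)*3^(5/6)*c/2))*exp(6^(1/3)*c/2)


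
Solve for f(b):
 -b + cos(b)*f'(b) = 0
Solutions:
 f(b) = C1 + Integral(b/cos(b), b)


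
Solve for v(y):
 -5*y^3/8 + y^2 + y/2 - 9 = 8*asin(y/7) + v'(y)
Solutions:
 v(y) = C1 - 5*y^4/32 + y^3/3 + y^2/4 - 8*y*asin(y/7) - 9*y - 8*sqrt(49 - y^2)


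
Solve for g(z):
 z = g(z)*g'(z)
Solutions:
 g(z) = -sqrt(C1 + z^2)
 g(z) = sqrt(C1 + z^2)


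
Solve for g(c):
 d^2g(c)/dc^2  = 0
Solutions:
 g(c) = C1 + C2*c


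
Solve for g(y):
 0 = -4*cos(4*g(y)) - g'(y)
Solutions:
 g(y) = -asin((C1 + exp(32*y))/(C1 - exp(32*y)))/4 + pi/4
 g(y) = asin((C1 + exp(32*y))/(C1 - exp(32*y)))/4


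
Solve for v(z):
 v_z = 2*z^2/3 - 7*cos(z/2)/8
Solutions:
 v(z) = C1 + 2*z^3/9 - 7*sin(z/2)/4


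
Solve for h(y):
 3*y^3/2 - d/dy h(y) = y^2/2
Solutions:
 h(y) = C1 + 3*y^4/8 - y^3/6


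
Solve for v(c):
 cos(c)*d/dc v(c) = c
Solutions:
 v(c) = C1 + Integral(c/cos(c), c)


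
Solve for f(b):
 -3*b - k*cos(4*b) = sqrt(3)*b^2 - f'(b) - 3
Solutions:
 f(b) = C1 + sqrt(3)*b^3/3 + 3*b^2/2 - 3*b + k*sin(4*b)/4


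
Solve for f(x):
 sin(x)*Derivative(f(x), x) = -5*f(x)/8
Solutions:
 f(x) = C1*(cos(x) + 1)^(5/16)/(cos(x) - 1)^(5/16)


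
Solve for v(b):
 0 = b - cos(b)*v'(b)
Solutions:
 v(b) = C1 + Integral(b/cos(b), b)


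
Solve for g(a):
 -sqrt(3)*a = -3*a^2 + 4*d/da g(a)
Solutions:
 g(a) = C1 + a^3/4 - sqrt(3)*a^2/8


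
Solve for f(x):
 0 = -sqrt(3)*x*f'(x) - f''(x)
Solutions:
 f(x) = C1 + C2*erf(sqrt(2)*3^(1/4)*x/2)


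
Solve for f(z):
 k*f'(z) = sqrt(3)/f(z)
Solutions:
 f(z) = -sqrt(C1 + 2*sqrt(3)*z/k)
 f(z) = sqrt(C1 + 2*sqrt(3)*z/k)


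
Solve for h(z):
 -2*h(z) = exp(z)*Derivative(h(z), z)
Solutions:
 h(z) = C1*exp(2*exp(-z))


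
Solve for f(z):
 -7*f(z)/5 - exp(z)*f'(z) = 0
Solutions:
 f(z) = C1*exp(7*exp(-z)/5)


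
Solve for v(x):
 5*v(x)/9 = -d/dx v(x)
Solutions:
 v(x) = C1*exp(-5*x/9)


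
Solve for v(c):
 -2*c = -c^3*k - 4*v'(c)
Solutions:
 v(c) = C1 - c^4*k/16 + c^2/4


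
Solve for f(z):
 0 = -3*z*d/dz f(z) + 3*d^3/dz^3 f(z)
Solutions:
 f(z) = C1 + Integral(C2*airyai(z) + C3*airybi(z), z)


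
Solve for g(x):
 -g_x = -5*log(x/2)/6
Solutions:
 g(x) = C1 + 5*x*log(x)/6 - 5*x/6 - 5*x*log(2)/6


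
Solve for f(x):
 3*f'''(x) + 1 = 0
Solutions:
 f(x) = C1 + C2*x + C3*x^2 - x^3/18


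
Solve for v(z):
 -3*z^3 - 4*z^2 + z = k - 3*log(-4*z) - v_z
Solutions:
 v(z) = C1 + 3*z^4/4 + 4*z^3/3 - z^2/2 + z*(k - 6*log(2) + 3) - 3*z*log(-z)


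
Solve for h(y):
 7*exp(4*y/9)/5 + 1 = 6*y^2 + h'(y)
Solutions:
 h(y) = C1 - 2*y^3 + y + 63*exp(4*y/9)/20


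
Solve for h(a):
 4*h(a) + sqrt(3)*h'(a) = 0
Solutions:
 h(a) = C1*exp(-4*sqrt(3)*a/3)


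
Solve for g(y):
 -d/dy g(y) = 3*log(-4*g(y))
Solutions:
 Integral(1/(log(-_y) + 2*log(2)), (_y, g(y)))/3 = C1 - y


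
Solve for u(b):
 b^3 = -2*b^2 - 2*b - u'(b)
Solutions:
 u(b) = C1 - b^4/4 - 2*b^3/3 - b^2


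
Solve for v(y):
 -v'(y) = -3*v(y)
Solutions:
 v(y) = C1*exp(3*y)


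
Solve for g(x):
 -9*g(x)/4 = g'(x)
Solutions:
 g(x) = C1*exp(-9*x/4)


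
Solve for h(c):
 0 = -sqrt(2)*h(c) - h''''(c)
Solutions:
 h(c) = (C1*sin(2^(5/8)*c/2) + C2*cos(2^(5/8)*c/2))*exp(-2^(5/8)*c/2) + (C3*sin(2^(5/8)*c/2) + C4*cos(2^(5/8)*c/2))*exp(2^(5/8)*c/2)


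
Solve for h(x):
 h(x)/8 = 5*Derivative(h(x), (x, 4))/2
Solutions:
 h(x) = C1*exp(-sqrt(2)*5^(3/4)*x/10) + C2*exp(sqrt(2)*5^(3/4)*x/10) + C3*sin(sqrt(2)*5^(3/4)*x/10) + C4*cos(sqrt(2)*5^(3/4)*x/10)


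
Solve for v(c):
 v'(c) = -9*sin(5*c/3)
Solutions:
 v(c) = C1 + 27*cos(5*c/3)/5


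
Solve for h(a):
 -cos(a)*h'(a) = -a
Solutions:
 h(a) = C1 + Integral(a/cos(a), a)


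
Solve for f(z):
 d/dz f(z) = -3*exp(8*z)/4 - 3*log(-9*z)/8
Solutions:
 f(z) = C1 - 3*z*log(-z)/8 + 3*z*(1 - 2*log(3))/8 - 3*exp(8*z)/32


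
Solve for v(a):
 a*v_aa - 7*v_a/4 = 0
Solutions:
 v(a) = C1 + C2*a^(11/4)


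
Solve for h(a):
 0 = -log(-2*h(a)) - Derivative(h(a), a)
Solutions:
 Integral(1/(log(-_y) + log(2)), (_y, h(a))) = C1 - a


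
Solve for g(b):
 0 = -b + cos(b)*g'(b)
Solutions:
 g(b) = C1 + Integral(b/cos(b), b)


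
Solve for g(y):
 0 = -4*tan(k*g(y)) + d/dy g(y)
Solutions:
 g(y) = Piecewise((-asin(exp(C1*k + 4*k*y))/k + pi/k, Ne(k, 0)), (nan, True))
 g(y) = Piecewise((asin(exp(C1*k + 4*k*y))/k, Ne(k, 0)), (nan, True))


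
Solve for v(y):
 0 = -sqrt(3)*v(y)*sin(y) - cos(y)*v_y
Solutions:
 v(y) = C1*cos(y)^(sqrt(3))


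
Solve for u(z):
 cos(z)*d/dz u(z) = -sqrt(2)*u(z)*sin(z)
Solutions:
 u(z) = C1*cos(z)^(sqrt(2))


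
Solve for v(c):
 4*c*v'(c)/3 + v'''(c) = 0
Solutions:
 v(c) = C1 + Integral(C2*airyai(-6^(2/3)*c/3) + C3*airybi(-6^(2/3)*c/3), c)


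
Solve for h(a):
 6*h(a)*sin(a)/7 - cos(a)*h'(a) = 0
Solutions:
 h(a) = C1/cos(a)^(6/7)


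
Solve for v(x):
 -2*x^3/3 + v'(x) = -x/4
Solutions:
 v(x) = C1 + x^4/6 - x^2/8


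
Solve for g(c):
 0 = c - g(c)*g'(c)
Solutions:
 g(c) = -sqrt(C1 + c^2)
 g(c) = sqrt(C1 + c^2)


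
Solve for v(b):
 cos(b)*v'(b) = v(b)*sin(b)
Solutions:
 v(b) = C1/cos(b)


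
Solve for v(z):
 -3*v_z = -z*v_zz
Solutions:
 v(z) = C1 + C2*z^4


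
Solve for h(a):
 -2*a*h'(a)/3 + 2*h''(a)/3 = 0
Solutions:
 h(a) = C1 + C2*erfi(sqrt(2)*a/2)


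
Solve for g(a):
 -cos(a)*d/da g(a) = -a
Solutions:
 g(a) = C1 + Integral(a/cos(a), a)


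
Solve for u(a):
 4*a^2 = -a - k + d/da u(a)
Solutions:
 u(a) = C1 + 4*a^3/3 + a^2/2 + a*k


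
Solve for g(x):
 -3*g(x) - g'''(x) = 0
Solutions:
 g(x) = C3*exp(-3^(1/3)*x) + (C1*sin(3^(5/6)*x/2) + C2*cos(3^(5/6)*x/2))*exp(3^(1/3)*x/2)


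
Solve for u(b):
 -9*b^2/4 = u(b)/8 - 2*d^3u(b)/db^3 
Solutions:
 u(b) = C3*exp(2^(2/3)*b/4) - 18*b^2 + (C1*sin(2^(2/3)*sqrt(3)*b/8) + C2*cos(2^(2/3)*sqrt(3)*b/8))*exp(-2^(2/3)*b/8)


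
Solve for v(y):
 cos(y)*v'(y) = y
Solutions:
 v(y) = C1 + Integral(y/cos(y), y)


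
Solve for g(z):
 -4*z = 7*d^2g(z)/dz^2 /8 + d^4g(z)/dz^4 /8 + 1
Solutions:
 g(z) = C1 + C2*z + C3*sin(sqrt(7)*z) + C4*cos(sqrt(7)*z) - 16*z^3/21 - 4*z^2/7


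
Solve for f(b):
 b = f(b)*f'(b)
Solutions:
 f(b) = -sqrt(C1 + b^2)
 f(b) = sqrt(C1 + b^2)


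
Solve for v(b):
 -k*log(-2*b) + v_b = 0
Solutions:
 v(b) = C1 + b*k*log(-b) + b*k*(-1 + log(2))


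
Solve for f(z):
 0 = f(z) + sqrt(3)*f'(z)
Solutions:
 f(z) = C1*exp(-sqrt(3)*z/3)


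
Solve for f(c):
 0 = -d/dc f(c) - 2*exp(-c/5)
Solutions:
 f(c) = C1 + 10*exp(-c/5)


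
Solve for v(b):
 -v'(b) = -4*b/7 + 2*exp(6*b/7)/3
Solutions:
 v(b) = C1 + 2*b^2/7 - 7*exp(6*b/7)/9


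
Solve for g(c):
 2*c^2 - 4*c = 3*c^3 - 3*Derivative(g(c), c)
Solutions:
 g(c) = C1 + c^4/4 - 2*c^3/9 + 2*c^2/3


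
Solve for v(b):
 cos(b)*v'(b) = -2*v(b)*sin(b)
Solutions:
 v(b) = C1*cos(b)^2


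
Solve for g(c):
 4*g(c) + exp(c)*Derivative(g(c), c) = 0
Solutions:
 g(c) = C1*exp(4*exp(-c))


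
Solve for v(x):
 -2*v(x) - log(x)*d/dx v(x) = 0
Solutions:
 v(x) = C1*exp(-2*li(x))


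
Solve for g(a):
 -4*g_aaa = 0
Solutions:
 g(a) = C1 + C2*a + C3*a^2


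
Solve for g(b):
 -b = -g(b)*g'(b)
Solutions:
 g(b) = -sqrt(C1 + b^2)
 g(b) = sqrt(C1 + b^2)


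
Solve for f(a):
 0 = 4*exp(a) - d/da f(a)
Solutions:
 f(a) = C1 + 4*exp(a)


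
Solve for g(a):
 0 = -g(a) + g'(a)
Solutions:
 g(a) = C1*exp(a)


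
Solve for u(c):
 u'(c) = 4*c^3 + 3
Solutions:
 u(c) = C1 + c^4 + 3*c


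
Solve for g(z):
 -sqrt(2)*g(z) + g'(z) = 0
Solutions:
 g(z) = C1*exp(sqrt(2)*z)


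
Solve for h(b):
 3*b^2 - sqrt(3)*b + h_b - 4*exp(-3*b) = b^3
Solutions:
 h(b) = C1 + b^4/4 - b^3 + sqrt(3)*b^2/2 - 4*exp(-3*b)/3


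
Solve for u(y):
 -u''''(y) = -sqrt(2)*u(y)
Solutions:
 u(y) = C1*exp(-2^(1/8)*y) + C2*exp(2^(1/8)*y) + C3*sin(2^(1/8)*y) + C4*cos(2^(1/8)*y)


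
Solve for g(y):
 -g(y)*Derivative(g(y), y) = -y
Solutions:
 g(y) = -sqrt(C1 + y^2)
 g(y) = sqrt(C1 + y^2)


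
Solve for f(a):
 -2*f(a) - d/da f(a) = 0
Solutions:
 f(a) = C1*exp(-2*a)


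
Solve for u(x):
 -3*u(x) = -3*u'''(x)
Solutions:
 u(x) = C3*exp(x) + (C1*sin(sqrt(3)*x/2) + C2*cos(sqrt(3)*x/2))*exp(-x/2)


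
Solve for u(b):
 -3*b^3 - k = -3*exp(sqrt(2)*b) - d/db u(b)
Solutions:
 u(b) = C1 + 3*b^4/4 + b*k - 3*sqrt(2)*exp(sqrt(2)*b)/2


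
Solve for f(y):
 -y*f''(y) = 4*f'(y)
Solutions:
 f(y) = C1 + C2/y^3


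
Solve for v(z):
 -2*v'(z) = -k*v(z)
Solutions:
 v(z) = C1*exp(k*z/2)


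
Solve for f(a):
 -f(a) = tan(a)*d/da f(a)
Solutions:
 f(a) = C1/sin(a)


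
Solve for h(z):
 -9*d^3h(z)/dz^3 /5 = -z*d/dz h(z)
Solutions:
 h(z) = C1 + Integral(C2*airyai(15^(1/3)*z/3) + C3*airybi(15^(1/3)*z/3), z)


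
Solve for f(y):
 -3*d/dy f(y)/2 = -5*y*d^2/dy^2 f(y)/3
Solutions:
 f(y) = C1 + C2*y^(19/10)


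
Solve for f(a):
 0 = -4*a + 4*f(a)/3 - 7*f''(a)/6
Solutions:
 f(a) = C1*exp(-2*sqrt(14)*a/7) + C2*exp(2*sqrt(14)*a/7) + 3*a


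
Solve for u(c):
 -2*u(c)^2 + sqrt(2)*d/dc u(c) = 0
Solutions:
 u(c) = -1/(C1 + sqrt(2)*c)


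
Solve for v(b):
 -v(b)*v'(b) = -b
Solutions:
 v(b) = -sqrt(C1 + b^2)
 v(b) = sqrt(C1 + b^2)


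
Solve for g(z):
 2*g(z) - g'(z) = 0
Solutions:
 g(z) = C1*exp(2*z)


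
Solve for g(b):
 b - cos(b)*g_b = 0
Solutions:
 g(b) = C1 + Integral(b/cos(b), b)


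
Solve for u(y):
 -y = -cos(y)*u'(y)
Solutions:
 u(y) = C1 + Integral(y/cos(y), y)


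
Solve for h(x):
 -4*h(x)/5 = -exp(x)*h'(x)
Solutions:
 h(x) = C1*exp(-4*exp(-x)/5)


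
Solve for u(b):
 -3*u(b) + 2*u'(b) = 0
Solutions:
 u(b) = C1*exp(3*b/2)


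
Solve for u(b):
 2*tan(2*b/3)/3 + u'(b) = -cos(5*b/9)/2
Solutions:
 u(b) = C1 + log(cos(2*b/3)) - 9*sin(5*b/9)/10


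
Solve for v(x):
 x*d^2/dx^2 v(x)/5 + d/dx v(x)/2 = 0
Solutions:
 v(x) = C1 + C2/x^(3/2)


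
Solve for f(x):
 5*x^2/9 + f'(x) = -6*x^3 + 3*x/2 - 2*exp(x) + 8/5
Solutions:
 f(x) = C1 - 3*x^4/2 - 5*x^3/27 + 3*x^2/4 + 8*x/5 - 2*exp(x)


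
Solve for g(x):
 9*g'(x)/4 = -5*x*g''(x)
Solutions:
 g(x) = C1 + C2*x^(11/20)


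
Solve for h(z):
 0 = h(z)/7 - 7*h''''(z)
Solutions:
 h(z) = C1*exp(-sqrt(7)*z/7) + C2*exp(sqrt(7)*z/7) + C3*sin(sqrt(7)*z/7) + C4*cos(sqrt(7)*z/7)


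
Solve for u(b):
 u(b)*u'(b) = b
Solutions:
 u(b) = -sqrt(C1 + b^2)
 u(b) = sqrt(C1 + b^2)


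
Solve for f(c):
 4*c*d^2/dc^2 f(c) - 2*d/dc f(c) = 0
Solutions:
 f(c) = C1 + C2*c^(3/2)


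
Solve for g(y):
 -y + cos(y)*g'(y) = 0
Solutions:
 g(y) = C1 + Integral(y/cos(y), y)


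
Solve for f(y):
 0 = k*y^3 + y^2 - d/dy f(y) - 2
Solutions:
 f(y) = C1 + k*y^4/4 + y^3/3 - 2*y


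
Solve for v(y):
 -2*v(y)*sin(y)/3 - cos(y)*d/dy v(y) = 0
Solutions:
 v(y) = C1*cos(y)^(2/3)


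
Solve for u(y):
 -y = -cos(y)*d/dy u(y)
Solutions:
 u(y) = C1 + Integral(y/cos(y), y)


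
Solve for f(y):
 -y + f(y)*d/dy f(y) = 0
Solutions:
 f(y) = -sqrt(C1 + y^2)
 f(y) = sqrt(C1 + y^2)


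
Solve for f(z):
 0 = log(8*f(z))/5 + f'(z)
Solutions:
 5*Integral(1/(log(_y) + 3*log(2)), (_y, f(z))) = C1 - z


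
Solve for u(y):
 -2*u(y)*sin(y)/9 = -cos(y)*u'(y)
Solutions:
 u(y) = C1/cos(y)^(2/9)


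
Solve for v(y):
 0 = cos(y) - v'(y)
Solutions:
 v(y) = C1 + sin(y)


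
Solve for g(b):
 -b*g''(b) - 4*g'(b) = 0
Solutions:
 g(b) = C1 + C2/b^3


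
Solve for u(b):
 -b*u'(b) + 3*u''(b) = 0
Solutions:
 u(b) = C1 + C2*erfi(sqrt(6)*b/6)


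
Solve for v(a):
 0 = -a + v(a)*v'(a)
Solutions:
 v(a) = -sqrt(C1 + a^2)
 v(a) = sqrt(C1 + a^2)


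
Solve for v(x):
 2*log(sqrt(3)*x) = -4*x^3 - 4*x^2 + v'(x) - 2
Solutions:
 v(x) = C1 + x^4 + 4*x^3/3 + 2*x*log(x) + x*log(3)


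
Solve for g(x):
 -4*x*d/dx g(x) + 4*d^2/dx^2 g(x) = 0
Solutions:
 g(x) = C1 + C2*erfi(sqrt(2)*x/2)


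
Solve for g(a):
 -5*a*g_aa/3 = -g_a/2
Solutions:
 g(a) = C1 + C2*a^(13/10)


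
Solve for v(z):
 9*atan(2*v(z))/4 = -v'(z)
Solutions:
 Integral(1/atan(2*_y), (_y, v(z))) = C1 - 9*z/4


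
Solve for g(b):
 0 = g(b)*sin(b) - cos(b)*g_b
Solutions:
 g(b) = C1/cos(b)


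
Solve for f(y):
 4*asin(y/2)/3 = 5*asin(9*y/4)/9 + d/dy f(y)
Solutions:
 f(y) = C1 + 4*y*asin(y/2)/3 - 5*y*asin(9*y/4)/9 + 4*sqrt(4 - y^2)/3 - 5*sqrt(16 - 81*y^2)/81


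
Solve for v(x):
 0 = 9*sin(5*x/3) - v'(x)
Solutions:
 v(x) = C1 - 27*cos(5*x/3)/5


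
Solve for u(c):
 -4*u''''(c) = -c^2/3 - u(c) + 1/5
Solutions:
 u(c) = C1*exp(-sqrt(2)*c/2) + C2*exp(sqrt(2)*c/2) + C3*sin(sqrt(2)*c/2) + C4*cos(sqrt(2)*c/2) - c^2/3 + 1/5


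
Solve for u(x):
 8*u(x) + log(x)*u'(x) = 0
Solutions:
 u(x) = C1*exp(-8*li(x))


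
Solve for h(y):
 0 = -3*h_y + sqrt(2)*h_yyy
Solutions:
 h(y) = C1 + C2*exp(-2^(3/4)*sqrt(3)*y/2) + C3*exp(2^(3/4)*sqrt(3)*y/2)


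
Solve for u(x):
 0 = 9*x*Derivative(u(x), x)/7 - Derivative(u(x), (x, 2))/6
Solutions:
 u(x) = C1 + C2*erfi(3*sqrt(21)*x/7)


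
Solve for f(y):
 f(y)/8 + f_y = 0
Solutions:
 f(y) = C1*exp(-y/8)


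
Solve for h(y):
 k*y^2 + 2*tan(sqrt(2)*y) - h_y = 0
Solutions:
 h(y) = C1 + k*y^3/3 - sqrt(2)*log(cos(sqrt(2)*y))


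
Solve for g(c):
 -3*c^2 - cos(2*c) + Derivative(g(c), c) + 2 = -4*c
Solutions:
 g(c) = C1 + c^3 - 2*c^2 - 2*c + sin(2*c)/2


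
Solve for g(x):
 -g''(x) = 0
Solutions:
 g(x) = C1 + C2*x


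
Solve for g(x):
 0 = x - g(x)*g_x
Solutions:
 g(x) = -sqrt(C1 + x^2)
 g(x) = sqrt(C1 + x^2)


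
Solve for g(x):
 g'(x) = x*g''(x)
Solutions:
 g(x) = C1 + C2*x^2


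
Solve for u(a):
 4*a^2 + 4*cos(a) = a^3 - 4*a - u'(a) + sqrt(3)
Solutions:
 u(a) = C1 + a^4/4 - 4*a^3/3 - 2*a^2 + sqrt(3)*a - 4*sin(a)


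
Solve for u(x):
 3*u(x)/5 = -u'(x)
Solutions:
 u(x) = C1*exp(-3*x/5)


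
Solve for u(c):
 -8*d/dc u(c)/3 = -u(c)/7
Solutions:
 u(c) = C1*exp(3*c/56)


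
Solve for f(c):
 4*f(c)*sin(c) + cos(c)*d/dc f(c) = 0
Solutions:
 f(c) = C1*cos(c)^4


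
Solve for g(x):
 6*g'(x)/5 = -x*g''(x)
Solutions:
 g(x) = C1 + C2/x^(1/5)


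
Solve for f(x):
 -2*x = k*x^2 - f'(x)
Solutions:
 f(x) = C1 + k*x^3/3 + x^2


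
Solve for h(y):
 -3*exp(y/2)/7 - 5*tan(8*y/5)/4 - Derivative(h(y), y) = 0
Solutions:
 h(y) = C1 - 6*exp(y/2)/7 + 25*log(cos(8*y/5))/32


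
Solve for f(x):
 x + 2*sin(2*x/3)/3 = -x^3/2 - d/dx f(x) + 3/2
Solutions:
 f(x) = C1 - x^4/8 - x^2/2 + 3*x/2 + cos(2*x/3)


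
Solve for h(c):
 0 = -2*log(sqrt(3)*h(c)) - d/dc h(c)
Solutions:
 Integral(1/(2*log(_y) + log(3)), (_y, h(c))) = C1 - c


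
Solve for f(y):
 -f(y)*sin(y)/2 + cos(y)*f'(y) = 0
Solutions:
 f(y) = C1/sqrt(cos(y))


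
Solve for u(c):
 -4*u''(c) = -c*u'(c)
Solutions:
 u(c) = C1 + C2*erfi(sqrt(2)*c/4)


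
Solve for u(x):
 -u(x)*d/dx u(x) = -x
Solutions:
 u(x) = -sqrt(C1 + x^2)
 u(x) = sqrt(C1 + x^2)


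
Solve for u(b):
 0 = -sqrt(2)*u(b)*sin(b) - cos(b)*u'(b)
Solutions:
 u(b) = C1*cos(b)^(sqrt(2))


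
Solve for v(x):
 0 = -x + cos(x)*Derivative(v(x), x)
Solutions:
 v(x) = C1 + Integral(x/cos(x), x)


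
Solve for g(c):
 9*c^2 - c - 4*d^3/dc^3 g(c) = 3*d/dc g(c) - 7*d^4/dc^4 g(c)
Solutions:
 g(c) = C1 + C4*exp(c) + c^3 - c^2/6 - 8*c + (C2*sin(5*sqrt(3)*c/14) + C3*cos(5*sqrt(3)*c/14))*exp(-3*c/14)


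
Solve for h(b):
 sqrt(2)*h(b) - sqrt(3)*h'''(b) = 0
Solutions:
 h(b) = C3*exp(2^(1/6)*3^(5/6)*b/3) + (C1*sin(2^(1/6)*3^(1/3)*b/2) + C2*cos(2^(1/6)*3^(1/3)*b/2))*exp(-2^(1/6)*3^(5/6)*b/6)


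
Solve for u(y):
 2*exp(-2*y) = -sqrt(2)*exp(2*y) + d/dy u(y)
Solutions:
 u(y) = C1 + sqrt(2)*exp(2*y)/2 - exp(-2*y)


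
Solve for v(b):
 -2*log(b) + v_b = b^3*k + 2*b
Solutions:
 v(b) = C1 + b^4*k/4 + b^2 + 2*b*log(b) - 2*b


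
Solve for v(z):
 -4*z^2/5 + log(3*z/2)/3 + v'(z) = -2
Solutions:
 v(z) = C1 + 4*z^3/15 - z*log(z)/3 - 5*z/3 - z*log(3)/3 + z*log(2)/3


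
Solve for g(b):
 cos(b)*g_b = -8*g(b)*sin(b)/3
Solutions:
 g(b) = C1*cos(b)^(8/3)


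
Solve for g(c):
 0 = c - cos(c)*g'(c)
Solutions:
 g(c) = C1 + Integral(c/cos(c), c)


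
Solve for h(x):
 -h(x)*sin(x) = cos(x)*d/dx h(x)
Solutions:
 h(x) = C1*cos(x)


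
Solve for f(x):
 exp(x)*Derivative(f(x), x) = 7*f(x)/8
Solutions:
 f(x) = C1*exp(-7*exp(-x)/8)


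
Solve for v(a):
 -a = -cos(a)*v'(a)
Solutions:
 v(a) = C1 + Integral(a/cos(a), a)


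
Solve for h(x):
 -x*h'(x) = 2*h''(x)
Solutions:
 h(x) = C1 + C2*erf(x/2)


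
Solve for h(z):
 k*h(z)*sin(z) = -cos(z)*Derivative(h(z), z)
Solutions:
 h(z) = C1*exp(k*log(cos(z)))


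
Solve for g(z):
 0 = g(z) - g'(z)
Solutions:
 g(z) = C1*exp(z)


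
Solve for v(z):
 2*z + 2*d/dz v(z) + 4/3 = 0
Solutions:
 v(z) = C1 - z^2/2 - 2*z/3


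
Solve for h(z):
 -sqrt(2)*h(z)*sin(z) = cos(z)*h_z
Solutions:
 h(z) = C1*cos(z)^(sqrt(2))


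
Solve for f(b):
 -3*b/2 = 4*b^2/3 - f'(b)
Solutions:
 f(b) = C1 + 4*b^3/9 + 3*b^2/4


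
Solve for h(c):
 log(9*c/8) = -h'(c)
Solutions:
 h(c) = C1 - c*log(c) + c*log(8/9) + c


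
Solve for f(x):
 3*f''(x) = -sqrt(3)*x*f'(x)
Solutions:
 f(x) = C1 + C2*erf(sqrt(2)*3^(3/4)*x/6)


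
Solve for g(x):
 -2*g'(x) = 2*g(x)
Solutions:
 g(x) = C1*exp(-x)


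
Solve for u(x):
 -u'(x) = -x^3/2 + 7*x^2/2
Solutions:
 u(x) = C1 + x^4/8 - 7*x^3/6


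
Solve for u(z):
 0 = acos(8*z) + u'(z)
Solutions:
 u(z) = C1 - z*acos(8*z) + sqrt(1 - 64*z^2)/8


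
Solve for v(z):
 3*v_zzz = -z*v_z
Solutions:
 v(z) = C1 + Integral(C2*airyai(-3^(2/3)*z/3) + C3*airybi(-3^(2/3)*z/3), z)


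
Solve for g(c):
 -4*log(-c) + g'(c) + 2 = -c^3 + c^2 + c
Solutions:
 g(c) = C1 - c^4/4 + c^3/3 + c^2/2 + 4*c*log(-c) - 6*c


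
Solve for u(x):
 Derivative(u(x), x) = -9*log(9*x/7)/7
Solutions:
 u(x) = C1 - 9*x*log(x)/7 - 18*x*log(3)/7 + 9*x/7 + 9*x*log(7)/7


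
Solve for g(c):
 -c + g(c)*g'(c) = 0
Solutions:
 g(c) = -sqrt(C1 + c^2)
 g(c) = sqrt(C1 + c^2)


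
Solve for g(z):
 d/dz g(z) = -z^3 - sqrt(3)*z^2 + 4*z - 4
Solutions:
 g(z) = C1 - z^4/4 - sqrt(3)*z^3/3 + 2*z^2 - 4*z


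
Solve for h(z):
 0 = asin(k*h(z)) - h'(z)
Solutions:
 Integral(1/asin(_y*k), (_y, h(z))) = C1 + z


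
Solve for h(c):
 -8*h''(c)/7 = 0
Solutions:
 h(c) = C1 + C2*c


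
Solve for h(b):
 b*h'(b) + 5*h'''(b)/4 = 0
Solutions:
 h(b) = C1 + Integral(C2*airyai(-10^(2/3)*b/5) + C3*airybi(-10^(2/3)*b/5), b)


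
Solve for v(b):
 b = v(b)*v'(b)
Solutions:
 v(b) = -sqrt(C1 + b^2)
 v(b) = sqrt(C1 + b^2)


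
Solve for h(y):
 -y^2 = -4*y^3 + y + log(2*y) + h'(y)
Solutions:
 h(y) = C1 + y^4 - y^3/3 - y^2/2 - y*log(y) - y*log(2) + y


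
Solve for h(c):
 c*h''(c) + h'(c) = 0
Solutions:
 h(c) = C1 + C2*log(c)


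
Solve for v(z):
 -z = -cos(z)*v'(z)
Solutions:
 v(z) = C1 + Integral(z/cos(z), z)


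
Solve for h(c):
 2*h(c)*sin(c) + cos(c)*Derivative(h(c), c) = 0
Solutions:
 h(c) = C1*cos(c)^2


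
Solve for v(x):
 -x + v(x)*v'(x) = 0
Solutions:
 v(x) = -sqrt(C1 + x^2)
 v(x) = sqrt(C1 + x^2)


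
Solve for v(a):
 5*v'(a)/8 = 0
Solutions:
 v(a) = C1


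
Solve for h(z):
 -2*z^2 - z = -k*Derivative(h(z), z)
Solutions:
 h(z) = C1 + 2*z^3/(3*k) + z^2/(2*k)


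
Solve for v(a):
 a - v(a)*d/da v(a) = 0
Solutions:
 v(a) = -sqrt(C1 + a^2)
 v(a) = sqrt(C1 + a^2)


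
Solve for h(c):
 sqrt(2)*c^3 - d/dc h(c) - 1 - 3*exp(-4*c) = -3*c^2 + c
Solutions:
 h(c) = C1 + sqrt(2)*c^4/4 + c^3 - c^2/2 - c + 3*exp(-4*c)/4


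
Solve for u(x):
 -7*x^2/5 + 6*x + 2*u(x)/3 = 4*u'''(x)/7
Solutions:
 u(x) = C3*exp(6^(2/3)*7^(1/3)*x/6) + 21*x^2/10 - 9*x + (C1*sin(2^(2/3)*3^(1/6)*7^(1/3)*x/4) + C2*cos(2^(2/3)*3^(1/6)*7^(1/3)*x/4))*exp(-6^(2/3)*7^(1/3)*x/12)


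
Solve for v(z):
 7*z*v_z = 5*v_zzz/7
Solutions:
 v(z) = C1 + Integral(C2*airyai(35^(2/3)*z/5) + C3*airybi(35^(2/3)*z/5), z)


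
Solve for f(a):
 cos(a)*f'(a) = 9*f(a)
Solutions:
 f(a) = C1*sqrt(sin(a) + 1)*(sin(a)^4 + 4*sin(a)^3 + 6*sin(a)^2 + 4*sin(a) + 1)/(sqrt(sin(a) - 1)*(sin(a)^4 - 4*sin(a)^3 + 6*sin(a)^2 - 4*sin(a) + 1))


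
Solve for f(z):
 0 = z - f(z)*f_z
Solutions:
 f(z) = -sqrt(C1 + z^2)
 f(z) = sqrt(C1 + z^2)


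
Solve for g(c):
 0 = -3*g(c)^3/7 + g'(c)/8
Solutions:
 g(c) = -sqrt(14)*sqrt(-1/(C1 + 24*c))/2
 g(c) = sqrt(14)*sqrt(-1/(C1 + 24*c))/2


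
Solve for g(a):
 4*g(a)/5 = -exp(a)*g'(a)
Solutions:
 g(a) = C1*exp(4*exp(-a)/5)


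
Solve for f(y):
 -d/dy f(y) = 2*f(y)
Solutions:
 f(y) = C1*exp(-2*y)


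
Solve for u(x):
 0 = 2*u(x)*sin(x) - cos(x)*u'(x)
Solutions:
 u(x) = C1/cos(x)^2


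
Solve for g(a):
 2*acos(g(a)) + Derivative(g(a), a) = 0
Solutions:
 Integral(1/acos(_y), (_y, g(a))) = C1 - 2*a


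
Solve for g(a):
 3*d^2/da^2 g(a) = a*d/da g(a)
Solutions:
 g(a) = C1 + C2*erfi(sqrt(6)*a/6)


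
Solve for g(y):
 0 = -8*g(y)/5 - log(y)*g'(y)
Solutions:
 g(y) = C1*exp(-8*li(y)/5)


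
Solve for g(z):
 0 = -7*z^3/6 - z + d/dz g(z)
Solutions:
 g(z) = C1 + 7*z^4/24 + z^2/2


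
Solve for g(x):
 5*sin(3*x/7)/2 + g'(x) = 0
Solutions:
 g(x) = C1 + 35*cos(3*x/7)/6


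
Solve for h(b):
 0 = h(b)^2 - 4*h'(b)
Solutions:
 h(b) = -4/(C1 + b)


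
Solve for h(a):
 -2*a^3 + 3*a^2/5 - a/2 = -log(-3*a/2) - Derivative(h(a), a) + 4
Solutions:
 h(a) = C1 + a^4/2 - a^3/5 + a^2/4 - a*log(-a) + a*(-log(3) + log(2) + 5)


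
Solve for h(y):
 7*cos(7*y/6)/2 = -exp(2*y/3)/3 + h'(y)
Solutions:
 h(y) = C1 + exp(2*y/3)/2 + 3*sin(7*y/6)


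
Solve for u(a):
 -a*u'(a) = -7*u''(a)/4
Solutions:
 u(a) = C1 + C2*erfi(sqrt(14)*a/7)


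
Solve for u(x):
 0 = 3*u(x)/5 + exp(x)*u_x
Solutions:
 u(x) = C1*exp(3*exp(-x)/5)


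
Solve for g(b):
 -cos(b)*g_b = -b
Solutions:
 g(b) = C1 + Integral(b/cos(b), b)


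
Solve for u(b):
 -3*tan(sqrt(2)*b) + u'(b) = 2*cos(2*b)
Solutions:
 u(b) = C1 - 3*sqrt(2)*log(cos(sqrt(2)*b))/2 + sin(2*b)


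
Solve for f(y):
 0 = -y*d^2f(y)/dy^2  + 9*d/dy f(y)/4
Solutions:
 f(y) = C1 + C2*y^(13/4)


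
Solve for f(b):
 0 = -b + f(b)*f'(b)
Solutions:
 f(b) = -sqrt(C1 + b^2)
 f(b) = sqrt(C1 + b^2)


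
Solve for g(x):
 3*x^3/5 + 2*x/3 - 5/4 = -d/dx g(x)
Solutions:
 g(x) = C1 - 3*x^4/20 - x^2/3 + 5*x/4


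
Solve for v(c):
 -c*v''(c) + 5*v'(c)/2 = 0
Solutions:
 v(c) = C1 + C2*c^(7/2)


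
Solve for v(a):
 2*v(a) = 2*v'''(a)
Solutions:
 v(a) = C3*exp(a) + (C1*sin(sqrt(3)*a/2) + C2*cos(sqrt(3)*a/2))*exp(-a/2)


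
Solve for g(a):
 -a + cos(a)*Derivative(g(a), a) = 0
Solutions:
 g(a) = C1 + Integral(a/cos(a), a)


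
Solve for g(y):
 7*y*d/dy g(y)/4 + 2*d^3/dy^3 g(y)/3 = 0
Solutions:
 g(y) = C1 + Integral(C2*airyai(-21^(1/3)*y/2) + C3*airybi(-21^(1/3)*y/2), y)


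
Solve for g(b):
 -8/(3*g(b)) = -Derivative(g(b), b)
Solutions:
 g(b) = -sqrt(C1 + 48*b)/3
 g(b) = sqrt(C1 + 48*b)/3


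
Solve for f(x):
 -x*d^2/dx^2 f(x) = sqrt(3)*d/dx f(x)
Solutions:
 f(x) = C1 + C2*x^(1 - sqrt(3))


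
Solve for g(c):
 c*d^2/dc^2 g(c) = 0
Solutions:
 g(c) = C1 + C2*c


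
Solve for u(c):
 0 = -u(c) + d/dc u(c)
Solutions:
 u(c) = C1*exp(c)


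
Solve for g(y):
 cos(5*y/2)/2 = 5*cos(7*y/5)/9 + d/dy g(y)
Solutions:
 g(y) = C1 - 25*sin(7*y/5)/63 + sin(5*y/2)/5


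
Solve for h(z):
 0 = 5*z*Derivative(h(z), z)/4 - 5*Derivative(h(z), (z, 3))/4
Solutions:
 h(z) = C1 + Integral(C2*airyai(z) + C3*airybi(z), z)


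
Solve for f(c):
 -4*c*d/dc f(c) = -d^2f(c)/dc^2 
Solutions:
 f(c) = C1 + C2*erfi(sqrt(2)*c)


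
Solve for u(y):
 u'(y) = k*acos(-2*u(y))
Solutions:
 Integral(1/acos(-2*_y), (_y, u(y))) = C1 + k*y


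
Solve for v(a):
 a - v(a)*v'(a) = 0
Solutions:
 v(a) = -sqrt(C1 + a^2)
 v(a) = sqrt(C1 + a^2)


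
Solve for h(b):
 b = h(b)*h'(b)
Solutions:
 h(b) = -sqrt(C1 + b^2)
 h(b) = sqrt(C1 + b^2)


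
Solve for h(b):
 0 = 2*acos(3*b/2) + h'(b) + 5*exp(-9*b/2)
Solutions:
 h(b) = C1 - 2*b*acos(3*b/2) + 2*sqrt(4 - 9*b^2)/3 + 10*exp(-9*b/2)/9


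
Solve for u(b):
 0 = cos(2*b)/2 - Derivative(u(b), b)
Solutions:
 u(b) = C1 + sin(2*b)/4


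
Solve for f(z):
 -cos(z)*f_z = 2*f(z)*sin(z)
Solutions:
 f(z) = C1*cos(z)^2


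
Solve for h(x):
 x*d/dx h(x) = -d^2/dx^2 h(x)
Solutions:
 h(x) = C1 + C2*erf(sqrt(2)*x/2)


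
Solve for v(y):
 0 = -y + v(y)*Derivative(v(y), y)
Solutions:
 v(y) = -sqrt(C1 + y^2)
 v(y) = sqrt(C1 + y^2)


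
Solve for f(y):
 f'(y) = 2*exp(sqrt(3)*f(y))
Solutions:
 f(y) = sqrt(3)*(2*log(-1/(C1 + 2*y)) - log(3))/6


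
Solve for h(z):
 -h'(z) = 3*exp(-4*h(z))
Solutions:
 h(z) = log(-I*(C1 - 12*z)^(1/4))
 h(z) = log(I*(C1 - 12*z)^(1/4))
 h(z) = log(-(C1 - 12*z)^(1/4))
 h(z) = log(C1 - 12*z)/4


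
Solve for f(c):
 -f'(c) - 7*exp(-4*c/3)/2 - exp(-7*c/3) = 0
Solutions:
 f(c) = C1 + 21*exp(-4*c/3)/8 + 3*exp(-7*c/3)/7


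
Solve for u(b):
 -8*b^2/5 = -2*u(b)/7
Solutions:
 u(b) = 28*b^2/5


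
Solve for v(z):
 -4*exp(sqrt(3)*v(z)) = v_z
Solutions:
 v(z) = sqrt(3)*(2*log(1/(C1 + 4*z)) - log(3))/6


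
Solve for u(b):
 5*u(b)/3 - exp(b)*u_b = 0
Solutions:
 u(b) = C1*exp(-5*exp(-b)/3)


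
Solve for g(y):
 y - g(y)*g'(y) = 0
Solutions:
 g(y) = -sqrt(C1 + y^2)
 g(y) = sqrt(C1 + y^2)


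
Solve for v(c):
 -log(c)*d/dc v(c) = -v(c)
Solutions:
 v(c) = C1*exp(li(c))


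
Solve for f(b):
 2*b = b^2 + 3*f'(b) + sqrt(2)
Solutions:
 f(b) = C1 - b^3/9 + b^2/3 - sqrt(2)*b/3


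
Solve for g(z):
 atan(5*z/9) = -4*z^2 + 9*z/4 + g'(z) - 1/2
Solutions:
 g(z) = C1 + 4*z^3/3 - 9*z^2/8 + z*atan(5*z/9) + z/2 - 9*log(25*z^2 + 81)/10


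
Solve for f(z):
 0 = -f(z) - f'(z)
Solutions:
 f(z) = C1*exp(-z)


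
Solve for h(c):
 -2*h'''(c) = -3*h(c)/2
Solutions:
 h(c) = C3*exp(6^(1/3)*c/2) + (C1*sin(2^(1/3)*3^(5/6)*c/4) + C2*cos(2^(1/3)*3^(5/6)*c/4))*exp(-6^(1/3)*c/4)


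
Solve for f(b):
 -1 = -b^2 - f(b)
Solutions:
 f(b) = 1 - b^2


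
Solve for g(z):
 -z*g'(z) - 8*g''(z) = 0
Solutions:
 g(z) = C1 + C2*erf(z/4)


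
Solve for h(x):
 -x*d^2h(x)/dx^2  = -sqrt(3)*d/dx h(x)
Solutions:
 h(x) = C1 + C2*x^(1 + sqrt(3))


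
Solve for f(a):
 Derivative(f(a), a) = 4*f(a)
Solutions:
 f(a) = C1*exp(4*a)


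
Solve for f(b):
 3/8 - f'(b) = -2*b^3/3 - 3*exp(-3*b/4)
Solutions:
 f(b) = C1 + b^4/6 + 3*b/8 - 4*exp(-3*b/4)


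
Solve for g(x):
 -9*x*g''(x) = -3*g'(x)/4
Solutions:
 g(x) = C1 + C2*x^(13/12)


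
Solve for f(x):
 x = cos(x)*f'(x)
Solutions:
 f(x) = C1 + Integral(x/cos(x), x)


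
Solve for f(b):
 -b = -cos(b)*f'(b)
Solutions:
 f(b) = C1 + Integral(b/cos(b), b)


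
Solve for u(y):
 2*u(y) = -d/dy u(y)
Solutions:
 u(y) = C1*exp(-2*y)


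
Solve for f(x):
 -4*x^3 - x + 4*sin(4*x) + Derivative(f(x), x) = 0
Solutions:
 f(x) = C1 + x^4 + x^2/2 + cos(4*x)


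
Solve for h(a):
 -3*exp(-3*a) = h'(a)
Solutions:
 h(a) = C1 + exp(-3*a)


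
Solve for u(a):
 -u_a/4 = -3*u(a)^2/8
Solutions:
 u(a) = -2/(C1 + 3*a)


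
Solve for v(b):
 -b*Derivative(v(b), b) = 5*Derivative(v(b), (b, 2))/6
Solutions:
 v(b) = C1 + C2*erf(sqrt(15)*b/5)


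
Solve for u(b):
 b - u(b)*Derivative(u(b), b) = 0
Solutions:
 u(b) = -sqrt(C1 + b^2)
 u(b) = sqrt(C1 + b^2)


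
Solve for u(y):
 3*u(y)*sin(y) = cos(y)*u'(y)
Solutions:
 u(y) = C1/cos(y)^3


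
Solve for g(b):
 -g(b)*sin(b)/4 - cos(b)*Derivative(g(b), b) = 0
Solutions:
 g(b) = C1*cos(b)^(1/4)


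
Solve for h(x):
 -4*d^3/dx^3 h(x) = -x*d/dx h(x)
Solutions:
 h(x) = C1 + Integral(C2*airyai(2^(1/3)*x/2) + C3*airybi(2^(1/3)*x/2), x)


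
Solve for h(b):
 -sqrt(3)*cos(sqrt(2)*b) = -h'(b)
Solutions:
 h(b) = C1 + sqrt(6)*sin(sqrt(2)*b)/2


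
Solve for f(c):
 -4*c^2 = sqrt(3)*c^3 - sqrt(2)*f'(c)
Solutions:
 f(c) = C1 + sqrt(6)*c^4/8 + 2*sqrt(2)*c^3/3


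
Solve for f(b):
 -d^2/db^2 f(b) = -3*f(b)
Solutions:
 f(b) = C1*exp(-sqrt(3)*b) + C2*exp(sqrt(3)*b)


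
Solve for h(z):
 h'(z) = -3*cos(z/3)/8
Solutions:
 h(z) = C1 - 9*sin(z/3)/8


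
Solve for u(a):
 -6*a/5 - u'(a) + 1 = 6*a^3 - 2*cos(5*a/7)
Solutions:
 u(a) = C1 - 3*a^4/2 - 3*a^2/5 + a + 14*sin(5*a/7)/5


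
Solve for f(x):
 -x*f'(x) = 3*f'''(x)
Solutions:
 f(x) = C1 + Integral(C2*airyai(-3^(2/3)*x/3) + C3*airybi(-3^(2/3)*x/3), x)


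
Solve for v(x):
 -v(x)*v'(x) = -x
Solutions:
 v(x) = -sqrt(C1 + x^2)
 v(x) = sqrt(C1 + x^2)


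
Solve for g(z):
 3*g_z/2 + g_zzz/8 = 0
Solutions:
 g(z) = C1 + C2*sin(2*sqrt(3)*z) + C3*cos(2*sqrt(3)*z)


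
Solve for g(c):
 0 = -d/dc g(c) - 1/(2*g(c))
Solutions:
 g(c) = -sqrt(C1 - c)
 g(c) = sqrt(C1 - c)


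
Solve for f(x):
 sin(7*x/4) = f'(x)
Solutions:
 f(x) = C1 - 4*cos(7*x/4)/7


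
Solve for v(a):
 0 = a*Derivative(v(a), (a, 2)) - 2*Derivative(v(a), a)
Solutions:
 v(a) = C1 + C2*a^3


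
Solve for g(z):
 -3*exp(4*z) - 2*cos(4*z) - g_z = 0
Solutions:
 g(z) = C1 - 3*exp(4*z)/4 - sin(4*z)/2


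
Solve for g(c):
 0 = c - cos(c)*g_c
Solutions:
 g(c) = C1 + Integral(c/cos(c), c)


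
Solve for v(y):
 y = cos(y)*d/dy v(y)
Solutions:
 v(y) = C1 + Integral(y/cos(y), y)


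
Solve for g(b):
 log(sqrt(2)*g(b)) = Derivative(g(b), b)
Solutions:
 -2*Integral(1/(2*log(_y) + log(2)), (_y, g(b))) = C1 - b


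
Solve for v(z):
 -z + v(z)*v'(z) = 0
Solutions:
 v(z) = -sqrt(C1 + z^2)
 v(z) = sqrt(C1 + z^2)


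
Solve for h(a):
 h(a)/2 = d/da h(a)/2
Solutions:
 h(a) = C1*exp(a)


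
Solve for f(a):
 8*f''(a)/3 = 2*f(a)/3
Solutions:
 f(a) = C1*exp(-a/2) + C2*exp(a/2)


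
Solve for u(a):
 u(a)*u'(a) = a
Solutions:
 u(a) = -sqrt(C1 + a^2)
 u(a) = sqrt(C1 + a^2)


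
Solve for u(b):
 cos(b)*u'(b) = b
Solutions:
 u(b) = C1 + Integral(b/cos(b), b)


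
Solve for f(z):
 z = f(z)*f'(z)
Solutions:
 f(z) = -sqrt(C1 + z^2)
 f(z) = sqrt(C1 + z^2)


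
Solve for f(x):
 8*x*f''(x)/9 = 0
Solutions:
 f(x) = C1 + C2*x


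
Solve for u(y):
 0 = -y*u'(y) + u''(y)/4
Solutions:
 u(y) = C1 + C2*erfi(sqrt(2)*y)


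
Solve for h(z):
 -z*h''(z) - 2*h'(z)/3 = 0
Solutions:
 h(z) = C1 + C2*z^(1/3)


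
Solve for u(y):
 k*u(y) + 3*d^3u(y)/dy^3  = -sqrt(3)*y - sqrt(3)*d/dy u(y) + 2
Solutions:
 u(y) = C1*exp(2^(1/3)*y*(-2^(1/3)*(9*k + sqrt(3)*sqrt(27*k^2 + 4*sqrt(3)))^(1/3) + 2*sqrt(3)/(9*k + sqrt(3)*sqrt(27*k^2 + 4*sqrt(3)))^(1/3))/6) + C2*exp(2^(1/3)*y*(2^(1/3)*(9*k + sqrt(3)*sqrt(27*k^2 + 4*sqrt(3)))^(1/3) - 2^(1/3)*sqrt(3)*I*(9*k + sqrt(3)*sqrt(27*k^2 + 4*sqrt(3)))^(1/3) + 8*sqrt(3)/((-1 + sqrt(3)*I)*(9*k + sqrt(3)*sqrt(27*k^2 + 4*sqrt(3)))^(1/3)))/12) + C3*exp(2^(1/3)*y*(2^(1/3)*(9*k + sqrt(3)*sqrt(27*k^2 + 4*sqrt(3)))^(1/3) + 2^(1/3)*sqrt(3)*I*(9*k + sqrt(3)*sqrt(27*k^2 + 4*sqrt(3)))^(1/3) - 8*sqrt(3)/((1 + sqrt(3)*I)*(9*k + sqrt(3)*sqrt(27*k^2 + 4*sqrt(3)))^(1/3)))/12) - sqrt(3)*y/k + 2/k + 3/k^2


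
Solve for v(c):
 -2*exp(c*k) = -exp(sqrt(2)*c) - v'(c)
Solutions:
 v(c) = C1 - sqrt(2)*exp(sqrt(2)*c)/2 + 2*exp(c*k)/k


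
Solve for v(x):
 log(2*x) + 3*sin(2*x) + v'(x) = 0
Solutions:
 v(x) = C1 - x*log(x) - x*log(2) + x + 3*cos(2*x)/2


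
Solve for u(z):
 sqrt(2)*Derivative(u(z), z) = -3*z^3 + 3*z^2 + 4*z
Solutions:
 u(z) = C1 - 3*sqrt(2)*z^4/8 + sqrt(2)*z^3/2 + sqrt(2)*z^2


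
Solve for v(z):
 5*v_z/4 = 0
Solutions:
 v(z) = C1


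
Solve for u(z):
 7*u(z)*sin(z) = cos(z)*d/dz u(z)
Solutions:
 u(z) = C1/cos(z)^7


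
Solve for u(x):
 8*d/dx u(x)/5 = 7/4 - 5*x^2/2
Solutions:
 u(x) = C1 - 25*x^3/48 + 35*x/32


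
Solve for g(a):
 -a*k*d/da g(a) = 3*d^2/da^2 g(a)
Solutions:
 g(a) = Piecewise((-sqrt(6)*sqrt(pi)*C1*erf(sqrt(6)*a*sqrt(k)/6)/(2*sqrt(k)) - C2, (k > 0) | (k < 0)), (-C1*a - C2, True))


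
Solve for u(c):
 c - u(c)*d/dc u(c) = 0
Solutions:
 u(c) = -sqrt(C1 + c^2)
 u(c) = sqrt(C1 + c^2)


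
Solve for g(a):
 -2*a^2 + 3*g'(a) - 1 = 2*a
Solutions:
 g(a) = C1 + 2*a^3/9 + a^2/3 + a/3


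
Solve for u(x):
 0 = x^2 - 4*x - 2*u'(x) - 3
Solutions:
 u(x) = C1 + x^3/6 - x^2 - 3*x/2


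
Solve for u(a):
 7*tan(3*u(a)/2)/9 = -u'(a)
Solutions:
 u(a) = -2*asin(C1*exp(-7*a/6))/3 + 2*pi/3
 u(a) = 2*asin(C1*exp(-7*a/6))/3


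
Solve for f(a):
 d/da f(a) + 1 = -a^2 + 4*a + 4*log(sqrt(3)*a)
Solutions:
 f(a) = C1 - a^3/3 + 2*a^2 + 4*a*log(a) - 5*a + a*log(9)


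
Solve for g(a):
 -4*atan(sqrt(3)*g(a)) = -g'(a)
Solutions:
 Integral(1/atan(sqrt(3)*_y), (_y, g(a))) = C1 + 4*a


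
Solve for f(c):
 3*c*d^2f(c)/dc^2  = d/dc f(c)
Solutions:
 f(c) = C1 + C2*c^(4/3)


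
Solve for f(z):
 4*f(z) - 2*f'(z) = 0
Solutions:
 f(z) = C1*exp(2*z)


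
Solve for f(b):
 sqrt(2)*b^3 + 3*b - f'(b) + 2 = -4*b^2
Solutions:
 f(b) = C1 + sqrt(2)*b^4/4 + 4*b^3/3 + 3*b^2/2 + 2*b


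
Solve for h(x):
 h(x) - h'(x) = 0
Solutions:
 h(x) = C1*exp(x)


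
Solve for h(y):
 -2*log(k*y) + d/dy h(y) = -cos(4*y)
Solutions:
 h(y) = C1 + 2*y*log(k*y) - 2*y - sin(4*y)/4


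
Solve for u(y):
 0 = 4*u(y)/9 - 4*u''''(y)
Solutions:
 u(y) = C1*exp(-sqrt(3)*y/3) + C2*exp(sqrt(3)*y/3) + C3*sin(sqrt(3)*y/3) + C4*cos(sqrt(3)*y/3)


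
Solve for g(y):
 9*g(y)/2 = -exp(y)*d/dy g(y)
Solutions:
 g(y) = C1*exp(9*exp(-y)/2)


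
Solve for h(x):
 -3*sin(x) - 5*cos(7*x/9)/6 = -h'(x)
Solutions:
 h(x) = C1 + 15*sin(7*x/9)/14 - 3*cos(x)


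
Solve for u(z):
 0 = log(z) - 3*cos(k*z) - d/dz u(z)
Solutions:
 u(z) = C1 + z*log(z) - z - 3*Piecewise((sin(k*z)/k, Ne(k, 0)), (z, True))


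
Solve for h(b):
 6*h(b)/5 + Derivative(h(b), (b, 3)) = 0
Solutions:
 h(b) = C3*exp(-5^(2/3)*6^(1/3)*b/5) + (C1*sin(2^(1/3)*3^(5/6)*5^(2/3)*b/10) + C2*cos(2^(1/3)*3^(5/6)*5^(2/3)*b/10))*exp(5^(2/3)*6^(1/3)*b/10)


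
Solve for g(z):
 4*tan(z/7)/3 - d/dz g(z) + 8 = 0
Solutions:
 g(z) = C1 + 8*z - 28*log(cos(z/7))/3


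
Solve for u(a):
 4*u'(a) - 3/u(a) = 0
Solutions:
 u(a) = -sqrt(C1 + 6*a)/2
 u(a) = sqrt(C1 + 6*a)/2


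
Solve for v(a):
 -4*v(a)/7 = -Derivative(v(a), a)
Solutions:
 v(a) = C1*exp(4*a/7)


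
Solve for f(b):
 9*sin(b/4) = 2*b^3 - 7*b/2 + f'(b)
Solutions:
 f(b) = C1 - b^4/2 + 7*b^2/4 - 36*cos(b/4)


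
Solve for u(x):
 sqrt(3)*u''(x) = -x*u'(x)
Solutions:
 u(x) = C1 + C2*erf(sqrt(2)*3^(3/4)*x/6)


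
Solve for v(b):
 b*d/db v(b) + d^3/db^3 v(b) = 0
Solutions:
 v(b) = C1 + Integral(C2*airyai(-b) + C3*airybi(-b), b)


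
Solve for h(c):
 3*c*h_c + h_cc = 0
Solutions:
 h(c) = C1 + C2*erf(sqrt(6)*c/2)


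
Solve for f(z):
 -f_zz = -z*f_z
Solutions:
 f(z) = C1 + C2*erfi(sqrt(2)*z/2)


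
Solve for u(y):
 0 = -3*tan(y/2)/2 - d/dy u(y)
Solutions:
 u(y) = C1 + 3*log(cos(y/2))


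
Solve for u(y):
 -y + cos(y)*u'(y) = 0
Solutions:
 u(y) = C1 + Integral(y/cos(y), y)


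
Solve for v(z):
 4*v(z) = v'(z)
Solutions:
 v(z) = C1*exp(4*z)


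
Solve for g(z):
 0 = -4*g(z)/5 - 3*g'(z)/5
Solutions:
 g(z) = C1*exp(-4*z/3)


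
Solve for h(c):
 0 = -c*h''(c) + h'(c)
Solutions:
 h(c) = C1 + C2*c^2


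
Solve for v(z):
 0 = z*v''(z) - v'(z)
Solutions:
 v(z) = C1 + C2*z^2


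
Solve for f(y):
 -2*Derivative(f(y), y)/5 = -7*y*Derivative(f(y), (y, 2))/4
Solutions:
 f(y) = C1 + C2*y^(43/35)


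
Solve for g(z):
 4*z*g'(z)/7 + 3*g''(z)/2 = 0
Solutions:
 g(z) = C1 + C2*erf(2*sqrt(21)*z/21)


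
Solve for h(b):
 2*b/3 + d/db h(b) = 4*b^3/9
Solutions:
 h(b) = C1 + b^4/9 - b^2/3


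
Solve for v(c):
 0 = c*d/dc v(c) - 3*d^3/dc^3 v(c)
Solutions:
 v(c) = C1 + Integral(C2*airyai(3^(2/3)*c/3) + C3*airybi(3^(2/3)*c/3), c)


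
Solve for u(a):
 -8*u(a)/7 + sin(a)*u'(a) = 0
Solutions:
 u(a) = C1*(cos(a) - 1)^(4/7)/(cos(a) + 1)^(4/7)


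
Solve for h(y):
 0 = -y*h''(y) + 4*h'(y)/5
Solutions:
 h(y) = C1 + C2*y^(9/5)


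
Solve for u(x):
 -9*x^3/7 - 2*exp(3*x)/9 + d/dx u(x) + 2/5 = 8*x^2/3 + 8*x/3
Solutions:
 u(x) = C1 + 9*x^4/28 + 8*x^3/9 + 4*x^2/3 - 2*x/5 + 2*exp(3*x)/27


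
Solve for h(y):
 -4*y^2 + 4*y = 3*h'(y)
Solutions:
 h(y) = C1 - 4*y^3/9 + 2*y^2/3


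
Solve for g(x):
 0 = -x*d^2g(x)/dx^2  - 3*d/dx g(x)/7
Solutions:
 g(x) = C1 + C2*x^(4/7)


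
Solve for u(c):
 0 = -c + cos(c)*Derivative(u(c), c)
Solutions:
 u(c) = C1 + Integral(c/cos(c), c)


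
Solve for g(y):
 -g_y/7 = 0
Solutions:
 g(y) = C1


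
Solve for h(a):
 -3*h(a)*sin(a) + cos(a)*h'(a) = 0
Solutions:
 h(a) = C1/cos(a)^3


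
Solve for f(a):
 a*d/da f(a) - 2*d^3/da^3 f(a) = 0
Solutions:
 f(a) = C1 + Integral(C2*airyai(2^(2/3)*a/2) + C3*airybi(2^(2/3)*a/2), a)


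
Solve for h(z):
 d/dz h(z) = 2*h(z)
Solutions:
 h(z) = C1*exp(2*z)


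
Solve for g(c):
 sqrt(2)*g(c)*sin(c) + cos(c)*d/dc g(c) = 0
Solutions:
 g(c) = C1*cos(c)^(sqrt(2))


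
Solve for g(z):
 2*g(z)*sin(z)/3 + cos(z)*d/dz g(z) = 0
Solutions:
 g(z) = C1*cos(z)^(2/3)


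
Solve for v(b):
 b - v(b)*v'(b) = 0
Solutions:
 v(b) = -sqrt(C1 + b^2)
 v(b) = sqrt(C1 + b^2)


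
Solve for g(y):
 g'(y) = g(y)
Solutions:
 g(y) = C1*exp(y)


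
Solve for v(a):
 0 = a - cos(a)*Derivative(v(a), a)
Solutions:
 v(a) = C1 + Integral(a/cos(a), a)


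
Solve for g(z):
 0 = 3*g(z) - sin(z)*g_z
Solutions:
 g(z) = C1*(cos(z) - 1)^(3/2)/(cos(z) + 1)^(3/2)


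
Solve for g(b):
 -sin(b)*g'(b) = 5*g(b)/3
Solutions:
 g(b) = C1*(cos(b) + 1)^(5/6)/(cos(b) - 1)^(5/6)


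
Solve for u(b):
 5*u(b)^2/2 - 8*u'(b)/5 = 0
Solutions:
 u(b) = -16/(C1 + 25*b)


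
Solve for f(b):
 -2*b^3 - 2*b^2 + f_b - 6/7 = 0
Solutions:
 f(b) = C1 + b^4/2 + 2*b^3/3 + 6*b/7


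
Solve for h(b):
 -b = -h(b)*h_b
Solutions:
 h(b) = -sqrt(C1 + b^2)
 h(b) = sqrt(C1 + b^2)


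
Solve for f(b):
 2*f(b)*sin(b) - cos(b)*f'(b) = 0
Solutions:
 f(b) = C1/cos(b)^2


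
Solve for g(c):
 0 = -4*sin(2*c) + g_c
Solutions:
 g(c) = C1 - 2*cos(2*c)


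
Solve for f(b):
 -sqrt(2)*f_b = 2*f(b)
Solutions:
 f(b) = C1*exp(-sqrt(2)*b)


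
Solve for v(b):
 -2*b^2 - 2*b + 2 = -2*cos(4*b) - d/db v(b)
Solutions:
 v(b) = C1 + 2*b^3/3 + b^2 - 2*b - sin(4*b)/2


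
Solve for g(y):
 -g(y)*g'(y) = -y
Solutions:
 g(y) = -sqrt(C1 + y^2)
 g(y) = sqrt(C1 + y^2)


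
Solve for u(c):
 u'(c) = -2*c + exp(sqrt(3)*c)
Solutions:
 u(c) = C1 - c^2 + sqrt(3)*exp(sqrt(3)*c)/3


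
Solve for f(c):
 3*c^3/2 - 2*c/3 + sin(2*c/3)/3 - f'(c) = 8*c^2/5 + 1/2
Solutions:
 f(c) = C1 + 3*c^4/8 - 8*c^3/15 - c^2/3 - c/2 - cos(2*c/3)/2


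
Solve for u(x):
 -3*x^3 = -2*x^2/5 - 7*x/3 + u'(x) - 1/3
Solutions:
 u(x) = C1 - 3*x^4/4 + 2*x^3/15 + 7*x^2/6 + x/3
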